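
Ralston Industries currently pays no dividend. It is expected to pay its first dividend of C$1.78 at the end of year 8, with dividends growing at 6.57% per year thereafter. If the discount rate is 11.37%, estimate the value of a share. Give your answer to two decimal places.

Deferred-dividend DDM. At t=7 the remaining stream is a growing perpetuity with first payment D_8 = 1.78.
V_7 = D_8/(r−g) = 1.78/(0.1137−0.0657) = 37.0833
P₀ = V_7/(1+r)^7 = 37.0833/(1+0.1137)^7 = 17.4502

C$17.45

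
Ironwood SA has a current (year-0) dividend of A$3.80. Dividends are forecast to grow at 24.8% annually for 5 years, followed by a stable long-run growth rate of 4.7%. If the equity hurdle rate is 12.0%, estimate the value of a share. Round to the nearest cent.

Two-stage DDM. Project D₁…D_5 at 0.248, terminal growth 0.047, discount at r = 0.12.
D_1 = 4.7424
D_2 = 5.9185
D_3 = 7.3863
D_4 = 9.2181
D_5 = 11.5042
Terminal value at t=5: TV = D_6/(r−g) = 12.0449/(0.12−0.047) = 164.9986
P₀ = 4.7424/(1+0.12)^1 + 5.9185/(1+0.12)^2 + 7.3863/(1+0.12)^3 + 9.2181/(1+0.12)^4 + 11.5042/(1+0.12)^5 + 164.9986/(1+0.12)^5 = 120.2206

A$120.22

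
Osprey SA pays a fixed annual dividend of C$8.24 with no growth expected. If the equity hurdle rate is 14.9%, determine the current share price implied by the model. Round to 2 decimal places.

C$55.30

Zero-growth DDM (perpetuity): P₀ = D/r = 8.24 / 0.149 = 55.3020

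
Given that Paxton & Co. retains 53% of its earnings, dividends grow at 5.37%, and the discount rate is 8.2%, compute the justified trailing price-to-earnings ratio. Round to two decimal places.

17.50

Payout ratio b = 1 − 0.53 = 0.47.
Justified trailing P/E = b(1+g)/(r−g) = 0.47×(1+0.0537)/(0.082−0.0537) = 17.4996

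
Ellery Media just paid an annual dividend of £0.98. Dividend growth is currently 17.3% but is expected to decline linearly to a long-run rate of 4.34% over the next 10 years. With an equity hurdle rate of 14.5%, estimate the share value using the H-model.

H-model: P₀ = D₀[(1+g_L) + H(g_S−g_L)]/(r−g_L), with H = 10/2 = 5.
P₀ = 0.98 × [(1+0.0434) + 5×(0.173−0.0434)] / (0.145−0.0434)
   = 0.98 × 1.6914 / 0.1016 = 16.3147

£16.31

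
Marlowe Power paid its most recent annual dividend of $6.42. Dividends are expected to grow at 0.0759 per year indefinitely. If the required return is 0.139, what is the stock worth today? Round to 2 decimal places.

$109.47

Gordon growth model: P₀ = D₁/(r − g). D₁ = 6.42 × (1 + 0.0759) = 6.9073.
P₀ = 6.9073 / (0.139 − 0.0759) = 6.9073 / 0.0631 = 109.4656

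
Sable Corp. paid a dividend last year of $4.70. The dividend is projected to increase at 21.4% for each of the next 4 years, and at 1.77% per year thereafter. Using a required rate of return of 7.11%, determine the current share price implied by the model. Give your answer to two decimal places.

Two-stage DDM. Project D₁…D_4 at 0.214, terminal growth 0.0177, discount at r = 0.0711.
D_1 = 5.7058
D_2 = 6.9268
D_3 = 8.4092
D_4 = 10.2088
Terminal value at t=4: TV = D_5/(r−g) = 10.3894/(0.0711−0.0177) = 194.5589
P₀ = 5.7058/(1+0.0711)^1 + 6.9268/(1+0.0711)^2 + 8.4092/(1+0.0711)^3 + 10.2088/(1+0.0711)^4 + 194.5589/(1+0.0711)^4 = 173.7836

$173.78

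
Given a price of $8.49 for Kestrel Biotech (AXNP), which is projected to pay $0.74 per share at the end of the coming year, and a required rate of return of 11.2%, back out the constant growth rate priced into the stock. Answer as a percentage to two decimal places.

From P₀ = D₁/(r − g), the implied growth is g = r − D₁/P₀.
g = 0.112 − 0.74/8.49 = 0.112 − 0.08716 = 0.02484

2.48%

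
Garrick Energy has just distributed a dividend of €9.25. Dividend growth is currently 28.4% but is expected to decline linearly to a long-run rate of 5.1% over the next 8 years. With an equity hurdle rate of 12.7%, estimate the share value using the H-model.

€241.35

H-model: P₀ = D₀[(1+g_L) + H(g_S−g_L)]/(r−g_L), with H = 8/2 = 4.
P₀ = 9.25 × [(1+0.051) + 4×(0.284−0.051)] / (0.127−0.051)
   = 9.25 × 1.9830 / 0.076 = 241.3520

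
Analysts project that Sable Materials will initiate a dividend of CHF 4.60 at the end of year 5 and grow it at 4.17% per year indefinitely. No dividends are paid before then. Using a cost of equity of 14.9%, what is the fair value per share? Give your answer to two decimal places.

CHF 24.60

Deferred-dividend DDM. At t=4 the remaining stream is a growing perpetuity with first payment D_5 = 4.60.
V_4 = D_5/(r−g) = 4.60/(0.149−0.0417) = 42.8705
P₀ = V_4/(1+r)^4 = 42.8705/(1+0.149)^4 = 24.5968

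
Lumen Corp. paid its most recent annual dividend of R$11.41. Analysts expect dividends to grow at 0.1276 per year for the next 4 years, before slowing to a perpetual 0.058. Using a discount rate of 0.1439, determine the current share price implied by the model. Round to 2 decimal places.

Two-stage DDM. Project D₁…D_4 at 0.1276, terminal growth 0.058, discount at r = 0.1439.
D_1 = 12.8659
D_2 = 14.5076
D_3 = 16.3588
D_4 = 18.4462
Terminal value at t=4: TV = D_5/(r−g) = 19.5160/(0.1439−0.058) = 227.1948
P₀ = 12.8659/(1+0.1439)^1 + 14.5076/(1+0.1439)^2 + 16.3588/(1+0.1439)^3 + 18.4462/(1+0.1439)^4 + 227.1948/(1+0.1439)^4 = 176.7296

R$176.73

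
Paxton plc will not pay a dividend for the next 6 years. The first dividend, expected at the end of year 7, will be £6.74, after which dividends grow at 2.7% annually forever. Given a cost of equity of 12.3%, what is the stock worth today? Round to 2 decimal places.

Deferred-dividend DDM. At t=6 the remaining stream is a growing perpetuity with first payment D_7 = 6.74.
V_6 = D_7/(r−g) = 6.74/(0.123−0.027) = 70.2083
P₀ = V_6/(1+r)^6 = 70.2083/(1+0.123)^6 = 35.0034

£35.00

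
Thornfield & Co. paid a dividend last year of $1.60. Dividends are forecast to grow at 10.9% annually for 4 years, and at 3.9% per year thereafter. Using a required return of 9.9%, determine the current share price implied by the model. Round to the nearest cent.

Two-stage DDM. Project D₁…D_4 at 0.109, terminal growth 0.039, discount at r = 0.099.
D_1 = 1.7744
D_2 = 1.9678
D_3 = 2.1823
D_4 = 2.4202
Terminal value at t=4: TV = D_5/(r−g) = 2.5146/(0.099−0.039) = 41.9093
P₀ = 1.7744/(1+0.099)^1 + 1.9678/(1+0.099)^2 + 2.1823/(1+0.099)^3 + 2.4202/(1+0.099)^4 + 41.9093/(1+0.099)^4 = 35.2759

$35.28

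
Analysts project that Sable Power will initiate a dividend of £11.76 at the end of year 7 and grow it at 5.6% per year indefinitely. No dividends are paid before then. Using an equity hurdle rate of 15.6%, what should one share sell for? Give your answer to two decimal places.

£49.28

Deferred-dividend DDM. At t=6 the remaining stream is a growing perpetuity with first payment D_7 = 11.76.
V_6 = D_7/(r−g) = 11.76/(0.156−0.056) = 117.6000
P₀ = V_6/(1+r)^6 = 117.6000/(1+0.156)^6 = 49.2788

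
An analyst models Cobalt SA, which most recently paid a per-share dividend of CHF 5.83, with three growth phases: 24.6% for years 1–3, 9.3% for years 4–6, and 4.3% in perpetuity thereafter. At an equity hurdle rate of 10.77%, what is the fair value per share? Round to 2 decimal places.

Three-stage DDM. Project D₁…D_6; terminal Gordon value at t=6 with g = 0.043; discount at r = 0.1077.
D_1 = 7.2642
D_2 = 9.0512
D_3 = 11.2778
D_4 = 12.3266
D_5 = 13.4730
D_6 = 14.7259
TV_6 = 15.3592/(0.1077−0.043) = 237.3904
P₀ = Σ Dₜ/(1+r)ᵗ + TV_6/(1+r)^6 = 174.9784

CHF 174.98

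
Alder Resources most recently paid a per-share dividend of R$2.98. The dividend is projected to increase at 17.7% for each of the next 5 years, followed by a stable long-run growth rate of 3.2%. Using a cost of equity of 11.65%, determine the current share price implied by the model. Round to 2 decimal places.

Two-stage DDM. Project D₁…D_5 at 0.177, terminal growth 0.032, discount at r = 0.1165.
D_1 = 3.5075
D_2 = 4.1283
D_3 = 4.8590
D_4 = 5.7190
D_5 = 6.7313
Terminal value at t=5: TV = D_6/(r−g) = 6.9467/(0.1165−0.032) = 82.2094
P₀ = 3.5075/(1+0.1165)^1 + 4.1283/(1+0.1165)^2 + 4.8590/(1+0.1165)^3 + 5.7190/(1+0.1165)^4 + 6.7313/(1+0.1165)^5 + 82.2094/(1+0.1165)^5 = 64.8880

R$64.89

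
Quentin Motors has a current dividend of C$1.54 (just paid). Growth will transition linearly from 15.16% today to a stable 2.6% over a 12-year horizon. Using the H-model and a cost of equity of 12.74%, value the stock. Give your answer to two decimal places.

H-model: P₀ = D₀[(1+g_L) + H(g_S−g_L)]/(r−g_L), with H = 12/2 = 6.
P₀ = 1.54 × [(1+0.026) + 6×(0.1516−0.026)] / (0.1274−0.026)
   = 1.54 × 1.7796 / 0.1014 = 27.0275

C$27.03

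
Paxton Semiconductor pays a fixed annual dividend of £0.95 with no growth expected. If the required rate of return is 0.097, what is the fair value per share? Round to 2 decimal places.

Zero-growth DDM (perpetuity): P₀ = D/r = 0.95 / 0.097 = 9.7938

£9.79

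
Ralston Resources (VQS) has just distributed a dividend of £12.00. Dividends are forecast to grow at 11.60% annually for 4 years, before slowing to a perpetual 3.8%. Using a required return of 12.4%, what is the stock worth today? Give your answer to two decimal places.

£187.91

Two-stage DDM. Project D₁…D_4 at 0.116, terminal growth 0.038, discount at r = 0.124.
D_1 = 13.3920
D_2 = 14.9455
D_3 = 16.6791
D_4 = 18.6139
Terminal value at t=4: TV = D_5/(r−g) = 19.3213/(0.124−0.038) = 224.6658
P₀ = 13.3920/(1+0.124)^1 + 14.9455/(1+0.124)^2 + 16.6791/(1+0.124)^3 + 18.6139/(1+0.124)^4 + 224.6658/(1+0.124)^4 = 187.9095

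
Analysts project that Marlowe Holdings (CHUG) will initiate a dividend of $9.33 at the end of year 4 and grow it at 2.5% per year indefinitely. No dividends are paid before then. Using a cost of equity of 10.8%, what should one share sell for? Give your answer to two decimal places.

Deferred-dividend DDM. At t=3 the remaining stream is a growing perpetuity with first payment D_4 = 9.33.
V_3 = D_4/(r−g) = 9.33/(0.108−0.025) = 112.4096
P₀ = V_3/(1+r)^3 = 112.4096/(1+0.108)^3 = 82.6389

$82.64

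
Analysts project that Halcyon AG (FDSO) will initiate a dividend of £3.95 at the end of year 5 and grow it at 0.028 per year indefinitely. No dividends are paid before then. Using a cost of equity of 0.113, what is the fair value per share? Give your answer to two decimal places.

£30.28

Deferred-dividend DDM. At t=4 the remaining stream is a growing perpetuity with first payment D_5 = 3.95.
V_4 = D_5/(r−g) = 3.95/(0.113−0.028) = 46.4706
P₀ = V_4/(1+r)^4 = 46.4706/(1+0.113)^4 = 30.2829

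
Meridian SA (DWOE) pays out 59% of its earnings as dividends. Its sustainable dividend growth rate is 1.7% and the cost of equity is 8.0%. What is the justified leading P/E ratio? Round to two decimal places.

9.37

Justified leading P/E = b/(r−g) = 0.59/(0.08−0.017) = 9.3651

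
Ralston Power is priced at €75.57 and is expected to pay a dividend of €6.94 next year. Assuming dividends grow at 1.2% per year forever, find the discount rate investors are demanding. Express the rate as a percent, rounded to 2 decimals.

Rearranging the constant-growth DDM: r = D₁/P₀ + g.
r = 6.9400 / 75.57 + 0.012 = 0.09184 + 0.012 = 0.10384

10.38%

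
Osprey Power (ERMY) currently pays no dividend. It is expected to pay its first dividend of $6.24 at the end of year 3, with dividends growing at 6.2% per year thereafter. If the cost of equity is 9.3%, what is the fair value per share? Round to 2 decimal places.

$168.49

Deferred-dividend DDM. At t=2 the remaining stream is a growing perpetuity with first payment D_3 = 6.24.
V_2 = D_3/(r−g) = 6.24/(0.093−0.062) = 201.2903
P₀ = V_2/(1+r)^2 = 201.2903/(1+0.093)^2 = 168.4933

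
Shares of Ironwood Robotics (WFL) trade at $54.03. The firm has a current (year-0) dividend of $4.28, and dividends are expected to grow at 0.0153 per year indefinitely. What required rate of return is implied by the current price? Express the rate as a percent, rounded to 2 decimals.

9.57%

Rearranging the constant-growth DDM: r = D₁/P₀ + g.
D₁ = 4.28 × (1 + 0.0153) = 4.3455.
r = 4.3455 / 54.03 + 0.0153 = 0.08043 + 0.0153 = 0.09573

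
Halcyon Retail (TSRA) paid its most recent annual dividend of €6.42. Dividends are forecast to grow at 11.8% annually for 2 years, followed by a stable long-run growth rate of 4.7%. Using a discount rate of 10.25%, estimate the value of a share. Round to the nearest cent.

Two-stage DDM. Project D₁…D_2 at 0.118, terminal growth 0.047, discount at r = 0.1025.
D_1 = 7.1776
D_2 = 8.0245
Terminal value at t=2: TV = D_3/(r−g) = 8.4017/(0.1025−0.047) = 151.3813
P₀ = 7.1776/(1+0.1025)^1 + 8.0245/(1+0.1025)^2 + 151.3813/(1+0.1025)^2 = 137.6538

€137.65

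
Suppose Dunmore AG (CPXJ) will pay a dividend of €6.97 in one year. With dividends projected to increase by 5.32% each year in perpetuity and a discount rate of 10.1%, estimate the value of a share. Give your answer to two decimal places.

Gordon growth model: P₀ = D₁/(r − g), with D₁ = 6.97 given directly.
P₀ = 6.9700 / (0.101 − 0.0532) = 6.9700 / 0.0478 = 145.8159

€145.82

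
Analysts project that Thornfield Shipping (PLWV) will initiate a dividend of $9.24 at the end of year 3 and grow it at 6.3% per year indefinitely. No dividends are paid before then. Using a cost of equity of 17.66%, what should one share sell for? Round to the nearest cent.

$58.75

Deferred-dividend DDM. At t=2 the remaining stream is a growing perpetuity with first payment D_3 = 9.24.
V_2 = D_3/(r−g) = 9.24/(0.1766−0.063) = 81.3380
P₀ = V_2/(1+r)^2 = 81.3380/(1+0.1766)^2 = 58.7538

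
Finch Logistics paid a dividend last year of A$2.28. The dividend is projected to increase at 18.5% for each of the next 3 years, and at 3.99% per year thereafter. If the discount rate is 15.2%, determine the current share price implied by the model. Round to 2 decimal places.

Two-stage DDM. Project D₁…D_3 at 0.185, terminal growth 0.0399, discount at r = 0.152.
D_1 = 2.7018
D_2 = 3.2016
D_3 = 3.7939
Terminal value at t=3: TV = D_4/(r−g) = 3.9453/(0.152−0.0399) = 35.1946
P₀ = 2.7018/(1+0.152)^1 + 3.2016/(1+0.152)^2 + 3.7939/(1+0.152)^3 + 35.1946/(1+0.152)^3 = 30.2601

A$30.26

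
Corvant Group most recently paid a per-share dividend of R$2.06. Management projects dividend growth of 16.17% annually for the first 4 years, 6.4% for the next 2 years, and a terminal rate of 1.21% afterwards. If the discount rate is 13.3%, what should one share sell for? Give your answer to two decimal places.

Three-stage DDM. Project D₁…D_6; terminal Gordon value at t=6 with g = 0.0121; discount at r = 0.133.
D_1 = 2.3931
D_2 = 2.7801
D_3 = 3.2296
D_4 = 3.7518
D_5 = 3.9919
D_6 = 4.2474
TV_6 = 4.2988/(0.133−0.0121) = 35.5569
P₀ = Σ Dₜ/(1+r)ᵗ + TV_6/(1+r)^6 = 29.7303

R$29.73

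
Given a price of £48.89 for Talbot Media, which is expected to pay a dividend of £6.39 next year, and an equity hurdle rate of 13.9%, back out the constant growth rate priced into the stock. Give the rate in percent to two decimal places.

From P₀ = D₁/(r − g), the implied growth is g = r − D₁/P₀.
g = 0.139 − 6.39/48.89 = 0.139 − 0.13070 = 0.00830

0.83%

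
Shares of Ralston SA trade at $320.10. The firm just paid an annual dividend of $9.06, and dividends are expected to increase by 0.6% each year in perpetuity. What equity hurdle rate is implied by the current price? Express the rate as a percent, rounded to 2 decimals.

3.45%

Rearranging the constant-growth DDM: r = D₁/P₀ + g.
D₁ = 9.06 × (1 + 0.006) = 9.1144.
r = 9.1144 / 320.10 + 0.006 = 0.02847 + 0.006 = 0.03447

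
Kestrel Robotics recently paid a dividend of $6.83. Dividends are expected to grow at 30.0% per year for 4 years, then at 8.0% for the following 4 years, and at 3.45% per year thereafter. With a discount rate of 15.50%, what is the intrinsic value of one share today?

Three-stage DDM. Project D₁…D_8; terminal Gordon value at t=8 with g = 0.0345; discount at r = 0.155.
D_1 = 8.8790
D_2 = 11.5427
D_3 = 15.0055
D_4 = 19.5072
D_5 = 21.0677
D_6 = 22.7532
D_7 = 24.5734
D_8 = 26.5393
TV_8 = 27.4549/(0.155−0.0345) = 227.8414
P₀ = Σ Dₜ/(1+r)ᵗ + TV_8/(1+r)^8 = 146.1564

$146.16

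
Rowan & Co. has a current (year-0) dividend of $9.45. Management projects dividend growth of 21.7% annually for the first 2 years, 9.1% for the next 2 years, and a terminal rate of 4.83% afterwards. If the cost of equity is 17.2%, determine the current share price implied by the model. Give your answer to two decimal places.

Three-stage DDM. Project D₁…D_4; terminal Gordon value at t=4 with g = 0.0483; discount at r = 0.172.
D_1 = 11.5007
D_2 = 13.9963
D_3 = 15.2700
D_4 = 16.6595
TV_4 = 17.4642/(0.172−0.0483) = 141.1817
P₀ = Σ Dₜ/(1+r)ᵗ + TV_4/(1+r)^4 = 113.1463

$113.15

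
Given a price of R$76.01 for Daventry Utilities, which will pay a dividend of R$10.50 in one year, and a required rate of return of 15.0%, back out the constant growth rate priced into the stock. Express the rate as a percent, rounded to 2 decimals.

1.19%

From P₀ = D₁/(r − g), the implied growth is g = r − D₁/P₀.
g = 0.15 − 10.50/76.01 = 0.15 − 0.13814 = 0.01186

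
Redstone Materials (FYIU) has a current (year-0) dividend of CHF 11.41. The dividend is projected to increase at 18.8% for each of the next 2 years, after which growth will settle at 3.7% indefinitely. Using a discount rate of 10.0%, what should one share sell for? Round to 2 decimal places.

CHF 244.70

Two-stage DDM. Project D₁…D_2 at 0.188, terminal growth 0.037, discount at r = 0.1.
D_1 = 13.5551
D_2 = 16.1034
Terminal value at t=2: TV = D_3/(r−g) = 16.6993/(0.1−0.037) = 265.0677
P₀ = 13.5551/(1+0.1)^1 + 16.1034/(1+0.1)^2 + 265.0677/(1+0.1)^2 = 244.6956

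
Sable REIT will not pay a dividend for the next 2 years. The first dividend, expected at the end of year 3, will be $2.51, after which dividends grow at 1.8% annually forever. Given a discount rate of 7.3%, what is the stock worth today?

$39.64

Deferred-dividend DDM. At t=2 the remaining stream is a growing perpetuity with first payment D_3 = 2.51.
V_2 = D_3/(r−g) = 2.51/(0.073−0.018) = 45.6364
P₀ = V_2/(1+r)^2 = 45.6364/(1+0.073)^2 = 39.6380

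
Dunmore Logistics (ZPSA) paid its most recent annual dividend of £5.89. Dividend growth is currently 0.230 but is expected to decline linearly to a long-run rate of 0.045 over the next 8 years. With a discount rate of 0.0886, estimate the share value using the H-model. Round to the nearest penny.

H-model: P₀ = D₀[(1+g_L) + H(g_S−g_L)]/(r−g_L), with H = 8/2 = 4.
P₀ = 5.89 × [(1+0.045) + 4×(0.23−0.045)] / (0.0886−0.045)
   = 5.89 × 1.7850 / 0.0436 = 241.1388

£241.14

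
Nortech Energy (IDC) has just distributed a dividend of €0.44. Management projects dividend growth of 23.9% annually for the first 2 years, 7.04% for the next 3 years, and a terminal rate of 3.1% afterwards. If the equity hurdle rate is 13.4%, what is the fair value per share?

Three-stage DDM. Project D₁…D_5; terminal Gordon value at t=5 with g = 0.031; discount at r = 0.134.
D_1 = 0.5452
D_2 = 0.6755
D_3 = 0.7230
D_4 = 0.7739
D_5 = 0.8284
TV_5 = 0.8541/(0.134−0.031) = 8.2919
P₀ = Σ Dₜ/(1+r)ᵗ + TV_5/(1+r)^5 = 6.8332

€6.83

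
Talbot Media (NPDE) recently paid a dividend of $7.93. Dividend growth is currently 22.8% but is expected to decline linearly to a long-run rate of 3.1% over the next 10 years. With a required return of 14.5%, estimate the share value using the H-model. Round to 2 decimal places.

$140.24

H-model: P₀ = D₀[(1+g_L) + H(g_S−g_L)]/(r−g_L), with H = 10/2 = 5.
P₀ = 7.93 × [(1+0.031) + 5×(0.228−0.031)] / (0.145−0.031)
   = 7.93 × 2.0160 / 0.114 = 140.2358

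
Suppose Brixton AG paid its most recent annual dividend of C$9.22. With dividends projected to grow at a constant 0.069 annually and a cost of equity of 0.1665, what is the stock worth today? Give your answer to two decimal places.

C$101.09

Gordon growth model: P₀ = D₁/(r − g). D₁ = 9.22 × (1 + 0.069) = 9.8562.
P₀ = 9.8562 / (0.1665 − 0.069) = 9.8562 / 0.0975 = 101.0890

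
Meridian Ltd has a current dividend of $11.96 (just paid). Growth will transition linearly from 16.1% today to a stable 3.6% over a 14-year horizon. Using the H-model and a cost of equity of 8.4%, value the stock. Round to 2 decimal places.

$476.16

H-model: P₀ = D₀[(1+g_L) + H(g_S−g_L)]/(r−g_L), with H = 14/2 = 7.
P₀ = 11.96 × [(1+0.036) + 7×(0.161−0.036)] / (0.084−0.036)
   = 11.96 × 1.9110 / 0.048 = 476.1575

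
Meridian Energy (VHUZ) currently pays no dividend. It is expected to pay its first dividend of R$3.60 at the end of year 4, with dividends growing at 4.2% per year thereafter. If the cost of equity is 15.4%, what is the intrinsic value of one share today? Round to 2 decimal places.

Deferred-dividend DDM. At t=3 the remaining stream is a growing perpetuity with first payment D_4 = 3.60.
V_3 = D_4/(r−g) = 3.60/(0.154−0.042) = 32.1429
P₀ = V_3/(1+r)^3 = 32.1429/(1+0.154)^3 = 20.9154

R$20.92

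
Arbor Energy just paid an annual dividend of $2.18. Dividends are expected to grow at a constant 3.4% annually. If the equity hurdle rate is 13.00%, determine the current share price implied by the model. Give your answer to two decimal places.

$23.48

Gordon growth model: P₀ = D₁/(r − g). D₁ = 2.18 × (1 + 0.034) = 2.2541.
P₀ = 2.2541 / (0.13 − 0.034) = 2.2541 / 0.096 = 23.4804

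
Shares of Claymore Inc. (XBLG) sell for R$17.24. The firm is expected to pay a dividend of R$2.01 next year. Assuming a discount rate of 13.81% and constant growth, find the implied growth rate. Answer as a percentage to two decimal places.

From P₀ = D₁/(r − g), the implied growth is g = r − D₁/P₀.
g = 0.1381 − 2.01/17.24 = 0.1381 − 0.11659 = 0.02151

2.15%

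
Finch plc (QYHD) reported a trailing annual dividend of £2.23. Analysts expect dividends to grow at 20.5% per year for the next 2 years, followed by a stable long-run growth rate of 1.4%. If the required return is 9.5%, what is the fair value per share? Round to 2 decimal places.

Two-stage DDM. Project D₁…D_2 at 0.205, terminal growth 0.014, discount at r = 0.095.
D_1 = 2.6871
D_2 = 3.2380
Terminal value at t=2: TV = D_3/(r−g) = 3.2833/(0.095−0.014) = 40.5352
P₀ = 2.6871/(1+0.095)^1 + 3.2380/(1+0.095)^2 + 40.5352/(1+0.095)^2 = 38.9613

£38.96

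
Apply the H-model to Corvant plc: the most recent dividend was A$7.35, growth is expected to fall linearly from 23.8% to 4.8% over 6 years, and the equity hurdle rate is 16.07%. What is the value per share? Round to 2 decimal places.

A$105.52

H-model: P₀ = D₀[(1+g_L) + H(g_S−g_L)]/(r−g_L), with H = 6/2 = 3.
P₀ = 7.35 × [(1+0.048) + 3×(0.238−0.048)] / (0.1607−0.048)
   = 7.35 × 1.6180 / 0.1127 = 105.5217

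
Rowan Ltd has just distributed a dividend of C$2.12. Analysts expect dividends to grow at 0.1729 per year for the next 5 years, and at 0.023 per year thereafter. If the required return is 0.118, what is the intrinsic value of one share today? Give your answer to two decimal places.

Two-stage DDM. Project D₁…D_5 at 0.1729, terminal growth 0.023, discount at r = 0.118.
D_1 = 2.4865
D_2 = 2.9165
D_3 = 3.4207
D_4 = 4.0122
D_5 = 4.7059
Terminal value at t=5: TV = D_6/(r−g) = 4.8141/(0.118−0.023) = 50.6749
P₀ = 2.4865/(1+0.118)^1 + 2.9165/(1+0.118)^2 + 3.4207/(1+0.118)^3 + 4.0122/(1+0.118)^4 + 4.7059/(1+0.118)^5 + 50.6749/(1+0.118)^5 = 41.2800

C$41.28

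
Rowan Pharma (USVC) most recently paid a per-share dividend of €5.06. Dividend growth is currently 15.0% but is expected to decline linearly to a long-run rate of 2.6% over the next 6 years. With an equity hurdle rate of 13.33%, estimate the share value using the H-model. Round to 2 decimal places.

€65.93

H-model: P₀ = D₀[(1+g_L) + H(g_S−g_L)]/(r−g_L), with H = 6/2 = 3.
P₀ = 5.06 × [(1+0.026) + 3×(0.15−0.026)] / (0.1333−0.026)
   = 5.06 × 1.3980 / 0.1073 = 65.9262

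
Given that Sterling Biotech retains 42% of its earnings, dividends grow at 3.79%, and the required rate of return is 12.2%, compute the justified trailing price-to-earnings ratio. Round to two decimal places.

Payout ratio b = 1 − 0.42 = 0.58.
Justified trailing P/E = b(1+g)/(r−g) = 0.58×(1+0.0379)/(0.122−0.0379) = 7.1579

7.16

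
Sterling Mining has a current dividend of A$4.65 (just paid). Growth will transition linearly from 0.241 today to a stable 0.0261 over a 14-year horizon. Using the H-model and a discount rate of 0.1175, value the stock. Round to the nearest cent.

A$128.73

H-model: P₀ = D₀[(1+g_L) + H(g_S−g_L)]/(r−g_L), with H = 14/2 = 7.
P₀ = 4.65 × [(1+0.0261) + 7×(0.241−0.0261)] / (0.1175−0.0261)
   = 4.65 × 2.5304 / 0.0914 = 128.7348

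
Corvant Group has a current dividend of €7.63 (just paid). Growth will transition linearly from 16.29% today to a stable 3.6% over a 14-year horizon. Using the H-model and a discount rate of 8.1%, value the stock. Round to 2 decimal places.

€326.28

H-model: P₀ = D₀[(1+g_L) + H(g_S−g_L)]/(r−g_L), with H = 14/2 = 7.
P₀ = 7.63 × [(1+0.036) + 7×(0.1629−0.036)] / (0.081−0.036)
   = 7.63 × 1.9243 / 0.045 = 326.2758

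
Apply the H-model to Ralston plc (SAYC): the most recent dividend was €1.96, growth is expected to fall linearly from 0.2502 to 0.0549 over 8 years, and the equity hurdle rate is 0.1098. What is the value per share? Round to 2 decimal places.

H-model: P₀ = D₀[(1+g_L) + H(g_S−g_L)]/(r−g_L), with H = 8/2 = 4.
P₀ = 1.96 × [(1+0.0549) + 4×(0.2502−0.0549)] / (0.1098−0.0549)
   = 1.96 × 1.8361 / 0.0549 = 65.5511

€65.55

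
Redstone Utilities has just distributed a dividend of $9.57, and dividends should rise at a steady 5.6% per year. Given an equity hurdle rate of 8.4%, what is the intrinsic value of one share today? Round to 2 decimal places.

$360.93

Gordon growth model: P₀ = D₁/(r − g). D₁ = 9.57 × (1 + 0.056) = 10.1059.
P₀ = 10.1059 / (0.084 − 0.056) = 10.1059 / 0.028 = 360.9257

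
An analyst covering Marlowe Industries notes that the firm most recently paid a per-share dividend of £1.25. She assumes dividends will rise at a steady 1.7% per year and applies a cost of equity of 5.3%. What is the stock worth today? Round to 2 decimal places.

Gordon growth model: P₀ = D₁/(r − g). D₁ = 1.25 × (1 + 0.017) = 1.2712.
P₀ = 1.2712 / (0.053 − 0.017) = 1.2712 / 0.036 = 35.3125

£35.31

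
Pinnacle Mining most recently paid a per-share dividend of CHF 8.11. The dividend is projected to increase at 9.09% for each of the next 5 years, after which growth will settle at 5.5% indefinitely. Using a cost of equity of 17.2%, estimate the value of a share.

CHF 83.96

Two-stage DDM. Project D₁…D_5 at 0.0909, terminal growth 0.055, discount at r = 0.172.
D_1 = 8.8472
D_2 = 9.6514
D_3 = 10.5287
D_4 = 11.4858
D_5 = 12.5298
Terminal value at t=5: TV = D_6/(r−g) = 13.2190/(0.172−0.055) = 112.9828
P₀ = 8.8472/(1+0.172)^1 + 9.6514/(1+0.172)^2 + 10.5287/(1+0.172)^3 + 11.4858/(1+0.172)^4 + 12.5298/(1+0.172)^5 + 112.9828/(1+0.172)^5 = 83.9640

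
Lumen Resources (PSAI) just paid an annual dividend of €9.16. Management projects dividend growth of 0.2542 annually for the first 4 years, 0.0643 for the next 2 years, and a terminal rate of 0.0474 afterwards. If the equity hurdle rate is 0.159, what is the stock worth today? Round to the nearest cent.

€166.35

Three-stage DDM. Project D₁…D_6; terminal Gordon value at t=6 with g = 0.0474; discount at r = 0.159.
D_1 = 11.4885
D_2 = 14.4088
D_3 = 18.0716
D_4 = 22.6654
D_5 = 24.1227
D_6 = 25.6738
TV_6 = 26.8908/(0.159−0.0474) = 240.9568
P₀ = Σ Dₜ/(1+r)ᵗ + TV_6/(1+r)^6 = 166.3468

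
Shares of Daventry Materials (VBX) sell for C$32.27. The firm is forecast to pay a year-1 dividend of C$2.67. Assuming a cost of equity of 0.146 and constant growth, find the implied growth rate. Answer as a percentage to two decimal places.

From P₀ = D₁/(r − g), the implied growth is g = r − D₁/P₀.
g = 0.146 − 2.67/32.27 = 0.146 − 0.08274 = 0.06326

6.33%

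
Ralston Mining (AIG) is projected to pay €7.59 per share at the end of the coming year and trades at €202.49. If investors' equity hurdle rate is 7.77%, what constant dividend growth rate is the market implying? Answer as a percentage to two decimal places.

From P₀ = D₁/(r − g), the implied growth is g = r − D₁/P₀.
g = 0.0777 − 7.59/202.49 = 0.0777 − 0.03748 = 0.04022

4.02%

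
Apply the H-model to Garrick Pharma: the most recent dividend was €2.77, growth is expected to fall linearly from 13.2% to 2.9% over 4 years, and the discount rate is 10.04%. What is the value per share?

€47.91

H-model: P₀ = D₀[(1+g_L) + H(g_S−g_L)]/(r−g_L), with H = 4/2 = 2.
P₀ = 2.77 × [(1+0.029) + 2×(0.132−0.029)] / (0.1004−0.029)
   = 2.77 × 1.2350 / 0.0714 = 47.9125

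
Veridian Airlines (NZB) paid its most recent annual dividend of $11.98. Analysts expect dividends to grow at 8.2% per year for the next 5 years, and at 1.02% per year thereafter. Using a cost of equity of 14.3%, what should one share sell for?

Two-stage DDM. Project D₁…D_5 at 0.082, terminal growth 0.0102, discount at r = 0.143.
D_1 = 12.9624
D_2 = 14.0253
D_3 = 15.1753
D_4 = 16.4197
D_5 = 17.7661
Terminal value at t=5: TV = D_6/(r−g) = 17.9474/(0.143−0.0102) = 135.1458
P₀ = 12.9624/(1+0.143)^1 + 14.0253/(1+0.143)^2 + 15.1753/(1+0.143)^3 + 16.4197/(1+0.143)^4 + 17.7661/(1+0.143)^5 + 135.1458/(1+0.143)^5 = 120.2396

$120.24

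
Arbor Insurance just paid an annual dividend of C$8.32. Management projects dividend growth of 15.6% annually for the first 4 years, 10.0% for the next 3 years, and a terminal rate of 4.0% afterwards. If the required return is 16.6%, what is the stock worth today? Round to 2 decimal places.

Three-stage DDM. Project D₁…D_7; terminal Gordon value at t=7 with g = 0.04; discount at r = 0.166.
D_1 = 9.6179
D_2 = 11.1183
D_3 = 12.8528
D_4 = 14.8578
D_5 = 16.3436
D_6 = 17.9779
D_7 = 19.7757
TV_7 = 20.5668/(0.166−0.04) = 163.2283
P₀ = Σ Dₜ/(1+r)ᵗ + TV_7/(1+r)^7 = 109.7653

C$109.77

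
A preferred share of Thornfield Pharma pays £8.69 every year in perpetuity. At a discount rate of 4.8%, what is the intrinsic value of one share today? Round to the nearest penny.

£181.04

Zero-growth DDM (perpetuity): P₀ = D/r = 8.69 / 0.048 = 181.0417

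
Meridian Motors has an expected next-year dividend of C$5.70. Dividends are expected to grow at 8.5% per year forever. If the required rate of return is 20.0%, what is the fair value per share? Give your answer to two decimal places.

Gordon growth model: P₀ = D₁/(r − g), with D₁ = 5.70 given directly.
P₀ = 5.7000 / (0.2 − 0.085) = 5.7000 / 0.115 = 49.5652

C$49.57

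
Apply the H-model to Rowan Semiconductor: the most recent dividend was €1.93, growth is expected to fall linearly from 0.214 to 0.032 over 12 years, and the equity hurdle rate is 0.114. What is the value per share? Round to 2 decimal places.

H-model: P₀ = D₀[(1+g_L) + H(g_S−g_L)]/(r−g_L), with H = 12/2 = 6.
P₀ = 1.93 × [(1+0.032) + 6×(0.214−0.032)] / (0.114−0.032)
   = 1.93 × 2.1240 / 0.082 = 49.9917

€49.99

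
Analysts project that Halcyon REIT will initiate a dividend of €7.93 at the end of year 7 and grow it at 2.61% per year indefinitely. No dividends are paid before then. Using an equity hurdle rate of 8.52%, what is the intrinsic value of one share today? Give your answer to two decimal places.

€82.15

Deferred-dividend DDM. At t=6 the remaining stream is a growing perpetuity with first payment D_7 = 7.93.
V_6 = D_7/(r−g) = 7.93/(0.0852−0.0261) = 134.1794
P₀ = V_6/(1+r)^6 = 134.1794/(1+0.0852)^6 = 82.1537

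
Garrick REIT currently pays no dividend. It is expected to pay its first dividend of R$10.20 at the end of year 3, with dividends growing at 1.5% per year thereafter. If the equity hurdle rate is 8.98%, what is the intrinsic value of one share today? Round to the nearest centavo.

Deferred-dividend DDM. At t=2 the remaining stream is a growing perpetuity with first payment D_3 = 10.20.
V_2 = D_3/(r−g) = 10.20/(0.0898−0.015) = 136.3636
P₀ = V_2/(1+r)^2 = 136.3636/(1+0.0898)^2 = 114.8167

R$114.82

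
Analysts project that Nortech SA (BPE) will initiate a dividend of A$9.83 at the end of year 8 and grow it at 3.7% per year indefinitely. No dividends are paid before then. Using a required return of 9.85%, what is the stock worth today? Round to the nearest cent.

A$82.81

Deferred-dividend DDM. At t=7 the remaining stream is a growing perpetuity with first payment D_8 = 9.83.
V_7 = D_8/(r−g) = 9.83/(0.0985−0.037) = 159.8374
P₀ = V_7/(1+r)^7 = 159.8374/(1+0.0985)^7 = 82.8091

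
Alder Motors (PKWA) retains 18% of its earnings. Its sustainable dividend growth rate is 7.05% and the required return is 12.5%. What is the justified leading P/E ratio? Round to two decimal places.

15.05

Payout ratio b = 1 − 0.18 = 0.82.
Justified leading P/E = b/(r−g) = 0.82/(0.125−0.0705) = 15.0459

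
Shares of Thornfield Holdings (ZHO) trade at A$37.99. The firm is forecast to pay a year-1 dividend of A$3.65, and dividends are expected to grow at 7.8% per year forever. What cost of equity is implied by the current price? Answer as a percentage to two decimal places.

17.41%

Rearranging the constant-growth DDM: r = D₁/P₀ + g.
r = 3.6500 / 37.99 + 0.078 = 0.09608 + 0.078 = 0.17408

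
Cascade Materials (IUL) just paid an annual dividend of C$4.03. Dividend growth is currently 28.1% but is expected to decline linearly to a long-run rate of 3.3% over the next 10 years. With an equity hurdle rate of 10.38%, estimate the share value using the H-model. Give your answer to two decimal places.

C$129.38

H-model: P₀ = D₀[(1+g_L) + H(g_S−g_L)]/(r−g_L), with H = 10/2 = 5.
P₀ = 4.03 × [(1+0.033) + 5×(0.281−0.033)] / (0.1038−0.033)
   = 4.03 × 2.2730 / 0.0708 = 129.3812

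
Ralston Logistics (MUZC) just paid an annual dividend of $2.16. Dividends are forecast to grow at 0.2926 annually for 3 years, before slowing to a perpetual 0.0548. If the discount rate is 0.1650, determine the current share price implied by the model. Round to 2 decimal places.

Two-stage DDM. Project D₁…D_3 at 0.2926, terminal growth 0.0548, discount at r = 0.165.
D_1 = 2.7920
D_2 = 3.6090
D_3 = 4.6649
Terminal value at t=3: TV = D_4/(r−g) = 4.9206/(0.165−0.0548) = 44.6514
P₀ = 2.7920/(1+0.165)^1 + 3.6090/(1+0.165)^2 + 4.6649/(1+0.165)^3 + 44.6514/(1+0.165)^3 = 36.2455

$36.25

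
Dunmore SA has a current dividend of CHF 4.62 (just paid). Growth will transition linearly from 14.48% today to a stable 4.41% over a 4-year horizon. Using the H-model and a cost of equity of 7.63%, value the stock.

H-model: P₀ = D₀[(1+g_L) + H(g_S−g_L)]/(r−g_L), with H = 4/2 = 2.
P₀ = 4.62 × [(1+0.0441) + 2×(0.1448−0.0441)] / (0.0763−0.0441)
   = 4.62 × 1.2455 / 0.0322 = 178.7022

CHF 178.70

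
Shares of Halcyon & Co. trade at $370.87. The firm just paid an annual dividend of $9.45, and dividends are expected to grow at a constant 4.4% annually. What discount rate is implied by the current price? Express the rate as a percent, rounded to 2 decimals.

7.06%

Rearranging the constant-growth DDM: r = D₁/P₀ + g.
D₁ = 9.45 × (1 + 0.044) = 9.8658.
r = 9.8658 / 370.87 + 0.044 = 0.02660 + 0.044 = 0.07060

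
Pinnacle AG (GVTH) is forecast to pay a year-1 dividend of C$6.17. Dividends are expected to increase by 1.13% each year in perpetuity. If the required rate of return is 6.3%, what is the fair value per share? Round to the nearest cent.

C$119.34

Gordon growth model: P₀ = D₁/(r − g), with D₁ = 6.17 given directly.
P₀ = 6.1700 / (0.063 − 0.0113) = 6.1700 / 0.0517 = 119.3424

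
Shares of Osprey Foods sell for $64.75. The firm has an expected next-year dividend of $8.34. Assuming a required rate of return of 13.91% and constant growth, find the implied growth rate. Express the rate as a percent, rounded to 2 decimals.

1.03%

From P₀ = D₁/(r − g), the implied growth is g = r − D₁/P₀.
g = 0.1391 − 8.34/64.75 = 0.1391 − 0.12880 = 0.01030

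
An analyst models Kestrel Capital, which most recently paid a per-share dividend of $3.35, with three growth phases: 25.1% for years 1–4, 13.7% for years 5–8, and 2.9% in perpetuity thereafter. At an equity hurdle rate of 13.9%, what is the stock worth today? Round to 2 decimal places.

$81.73

Three-stage DDM. Project D₁…D_8; terminal Gordon value at t=8 with g = 0.029; discount at r = 0.139.
D_1 = 4.1909
D_2 = 5.2428
D_3 = 6.5587
D_4 = 8.2049
D_5 = 9.3290
D_6 = 10.6071
D_7 = 12.0602
D_8 = 13.7125
TV_8 = 14.1101/(0.139−0.029) = 128.2740
P₀ = Σ Dₜ/(1+r)ᵗ + TV_8/(1+r)^8 = 81.7334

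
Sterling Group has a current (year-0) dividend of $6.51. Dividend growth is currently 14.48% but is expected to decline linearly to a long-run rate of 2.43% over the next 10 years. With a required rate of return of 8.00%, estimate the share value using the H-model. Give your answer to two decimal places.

H-model: P₀ = D₀[(1+g_L) + H(g_S−g_L)]/(r−g_L), with H = 10/2 = 5.
P₀ = 6.51 × [(1+0.0243) + 5×(0.1448−0.0243)] / (0.08−0.0243)
   = 6.51 × 1.6268 / 0.0557 = 190.1341

$190.13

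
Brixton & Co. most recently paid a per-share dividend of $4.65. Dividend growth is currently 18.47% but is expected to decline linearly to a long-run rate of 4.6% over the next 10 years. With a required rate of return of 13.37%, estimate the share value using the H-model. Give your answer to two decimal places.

$92.23

H-model: P₀ = D₀[(1+g_L) + H(g_S−g_L)]/(r−g_L), with H = 10/2 = 5.
P₀ = 4.65 × [(1+0.046) + 5×(0.1847−0.046)] / (0.1337−0.046)
   = 4.65 × 1.7395 / 0.0877 = 92.2312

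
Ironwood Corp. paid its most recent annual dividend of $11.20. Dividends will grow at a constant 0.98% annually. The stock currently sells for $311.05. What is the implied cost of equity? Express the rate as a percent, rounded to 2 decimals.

Rearranging the constant-growth DDM: r = D₁/P₀ + g.
D₁ = 11.20 × (1 + 0.0098) = 11.3098.
r = 11.3098 / 311.05 + 0.0098 = 0.03636 + 0.0098 = 0.04616

4.62%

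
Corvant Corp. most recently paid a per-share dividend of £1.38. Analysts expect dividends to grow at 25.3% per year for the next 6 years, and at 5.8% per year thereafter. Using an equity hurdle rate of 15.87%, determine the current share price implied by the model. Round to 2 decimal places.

£34.17

Two-stage DDM. Project D₁…D_6 at 0.253, terminal growth 0.058, discount at r = 0.1587.
D_1 = 1.7291
D_2 = 2.1666
D_3 = 2.7148
D_4 = 3.4016
D_5 = 4.2622
D_6 = 5.3405
Terminal value at t=6: TV = D_7/(r−g) = 5.6503/(0.1587−0.058) = 56.1102
P₀ = 1.7291/(1+0.1587)^1 + 2.1666/(1+0.1587)^2 + 2.7148/(1+0.1587)^3 + 3.4016/(1+0.1587)^4 + 4.2622/(1+0.1587)^5 + 5.3405/(1+0.1587)^6 + 56.1102/(1+0.1587)^6 = 34.1712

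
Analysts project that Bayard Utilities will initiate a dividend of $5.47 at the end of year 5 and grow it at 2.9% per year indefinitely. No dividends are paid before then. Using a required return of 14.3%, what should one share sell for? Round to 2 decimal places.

$28.11

Deferred-dividend DDM. At t=4 the remaining stream is a growing perpetuity with first payment D_5 = 5.47.
V_4 = D_5/(r−g) = 5.47/(0.143−0.029) = 47.9825
P₀ = V_4/(1+r)^4 = 47.9825/(1+0.143)^4 = 28.1124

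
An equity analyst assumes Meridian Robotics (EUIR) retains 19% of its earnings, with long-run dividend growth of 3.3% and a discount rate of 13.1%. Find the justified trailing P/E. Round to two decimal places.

8.54

Payout ratio b = 1 − 0.19 = 0.81.
Justified trailing P/E = b(1+g)/(r−g) = 0.81×(1+0.033)/(0.131−0.033) = 8.5381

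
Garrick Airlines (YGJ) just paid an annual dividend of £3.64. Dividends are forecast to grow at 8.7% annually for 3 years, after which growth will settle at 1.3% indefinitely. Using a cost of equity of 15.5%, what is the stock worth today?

£31.33

Two-stage DDM. Project D₁…D_3 at 0.087, terminal growth 0.013, discount at r = 0.155.
D_1 = 3.9567
D_2 = 4.3009
D_3 = 4.6751
Terminal value at t=3: TV = D_4/(r−g) = 4.7359/(0.155−0.013) = 33.3512
P₀ = 3.9567/(1+0.155)^1 + 4.3009/(1+0.155)^2 + 4.6751/(1+0.155)^3 + 33.3512/(1+0.155)^3 = 31.3293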